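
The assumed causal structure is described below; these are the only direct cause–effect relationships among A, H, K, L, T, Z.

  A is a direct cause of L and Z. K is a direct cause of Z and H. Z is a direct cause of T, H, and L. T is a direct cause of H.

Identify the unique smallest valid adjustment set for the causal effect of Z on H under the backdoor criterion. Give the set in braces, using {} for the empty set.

Variables eligible for adjustment (non-descendants of Z, excluding Z and H): {A, K}.
Backdoor paths from Z to H:
  P1: Z <- K -> H
The empty set is not sufficient: P1 (Z <- K -> H) has no collider blocking it and no conditioned non-collider, so it is open.
Try {K}:
  P1: blocked at fork node K ∈ conditioning set.
{K} contains no descendant of Z and blocks every backdoor path.
No other singleton works — e.g. {A} leaves P1 open — so {K} is the unique smallest valid adjustment set.

{K}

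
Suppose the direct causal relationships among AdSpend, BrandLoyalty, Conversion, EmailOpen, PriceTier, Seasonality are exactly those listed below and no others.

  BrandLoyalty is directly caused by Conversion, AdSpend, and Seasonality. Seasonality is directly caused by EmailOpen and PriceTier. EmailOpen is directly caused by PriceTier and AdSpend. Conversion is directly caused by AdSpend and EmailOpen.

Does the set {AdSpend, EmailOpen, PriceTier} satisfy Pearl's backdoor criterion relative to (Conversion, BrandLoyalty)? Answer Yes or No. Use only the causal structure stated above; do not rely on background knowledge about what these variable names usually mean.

Yes

Backdoor paths from Conversion to BrandLoyalty (paths whose first edge points into Conversion):
  P1: Conversion <- AdSpend -> EmailOpen <- PriceTier -> Seasonality -> BrandLoyalty
  P2: Conversion <- AdSpend -> EmailOpen -> Seasonality -> BrandLoyalty
  P3: Conversion <- AdSpend -> BrandLoyalty
  P4: Conversion <- EmailOpen <- AdSpend -> BrandLoyalty
  P5: Conversion <- EmailOpen <- PriceTier -> Seasonality -> BrandLoyalty
  P6: Conversion <- EmailOpen -> Seasonality -> BrandLoyalty
Condition 1 (no descendant of Conversion in the set): holds — descendants of Conversion are {BrandLoyalty}; none are in {AdSpend, EmailOpen, PriceTier}.
Condition 2 (every backdoor path blocked by {AdSpend, EmailOpen, PriceTier}):
  P1: blocked at fork node AdSpend ∈ conditioning set.
  P2: blocked at fork node AdSpend ∈ conditioning set.
  P3: blocked at fork node AdSpend ∈ conditioning set.
  P4: blocked at chain node EmailOpen ∈ conditioning set.
  P5: blocked at chain node EmailOpen ∈ conditioning set.
  P6: blocked at fork node EmailOpen ∈ conditioning set.
{AdSpend, EmailOpen, PriceTier} satisfies the backdoor criterion.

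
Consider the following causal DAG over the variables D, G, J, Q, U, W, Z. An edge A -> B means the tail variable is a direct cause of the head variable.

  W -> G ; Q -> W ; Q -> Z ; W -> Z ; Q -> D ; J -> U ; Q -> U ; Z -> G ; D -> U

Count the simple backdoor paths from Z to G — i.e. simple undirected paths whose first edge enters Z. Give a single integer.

A backdoor path from Z to G is any simple undirected path whose first edge points into Z (i.e. leaves Z via a parent).
Parents of Z: {Q, W}.
Enumerating:
  P1: Z <- Q -> W -> G
  P2: Z <- W -> G
That exhausts the simple backdoor paths. Count: 2.

2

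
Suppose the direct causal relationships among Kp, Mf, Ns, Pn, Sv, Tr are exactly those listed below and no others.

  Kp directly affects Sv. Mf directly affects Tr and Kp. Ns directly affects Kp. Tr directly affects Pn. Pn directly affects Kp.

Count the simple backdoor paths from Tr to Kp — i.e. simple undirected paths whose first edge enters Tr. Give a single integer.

A backdoor path from Tr to Kp is any simple undirected path whose first edge points into Tr (i.e. leaves Tr via a parent).
Parents of Tr: {Mf}.
Enumerating:
  P1: Tr <- Mf -> Kp
That exhausts the simple backdoor paths. Count: 1.

1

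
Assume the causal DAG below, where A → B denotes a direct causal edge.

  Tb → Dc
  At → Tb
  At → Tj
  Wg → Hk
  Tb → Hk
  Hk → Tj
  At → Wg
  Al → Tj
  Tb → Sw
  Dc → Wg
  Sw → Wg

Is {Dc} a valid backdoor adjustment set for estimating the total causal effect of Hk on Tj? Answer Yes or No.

Backdoor paths from Hk to Tj (paths whose first edge points into Hk):
  P1: Hk <- Tb <- At -> Tj
  P2: Hk <- Tb -> Dc -> Wg <- At -> Tj
  P3: Hk <- Tb -> Sw -> Wg <- At -> Tj
  P4: Hk <- Wg <- At -> Tj
  P5: Hk <- Wg <- Dc <- Tb <- At -> Tj
  P6: Hk <- Wg <- Sw <- Tb <- At -> Tj
Condition 1 (no descendant of Hk in the set): holds — descendants of Hk are {Tj}; none are in {Dc}.
Condition 2 (every backdoor path blocked by {Dc}):
  P1: open — no interior node is in the conditioning set.
  P2: blocked at chain node Dc ∈ conditioning set.
  P3: blocked at collider Wg (neither it nor any descendant is in the conditioning set).
  P4: open — no interior node is in the conditioning set.
  P5: blocked at chain node Dc ∈ conditioning set.
  P6: open — no interior node is in the conditioning set.
{Dc} does not satisfy the backdoor criterion.

No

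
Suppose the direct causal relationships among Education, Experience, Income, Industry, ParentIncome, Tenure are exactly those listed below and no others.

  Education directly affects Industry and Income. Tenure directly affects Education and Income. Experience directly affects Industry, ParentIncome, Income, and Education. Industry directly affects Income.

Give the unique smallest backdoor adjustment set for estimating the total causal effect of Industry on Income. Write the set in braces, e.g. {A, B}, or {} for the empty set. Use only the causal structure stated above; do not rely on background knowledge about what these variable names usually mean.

{Education, Experience}

Variables eligible for adjustment (non-descendants of Industry, excluding Industry and Income): {Education, Experience, ParentIncome, Tenure}.
Backdoor paths from Industry to Income:
  P1: Industry <- Experience -> Education <- Tenure -> Income
  P2: Industry <- Experience -> Education -> Income
  P3: Industry <- Experience -> Income
  P4: Industry <- Education <- Experience -> Income
  P5: Industry <- Education <- Tenure -> Income
  P6: Industry <- Education -> Income
The empty set is not sufficient: P2 (Industry <- Experience -> Education -> Income) has no collider blocking it and no conditioned non-collider, so it is open.
Try {Education, Experience}:
  P1: blocked at fork node Experience ∈ conditioning set.
  P2: blocked at fork node Experience ∈ conditioning set.
  P3: blocked at fork node Experience ∈ conditioning set.
  P4: blocked at chain node Education ∈ conditioning set.
  P5: blocked at chain node Education ∈ conditioning set.
  P6: blocked at fork node Education ∈ conditioning set.
{Education, Experience} contains no descendant of Industry and blocks every backdoor path.
Every element of {Education, Experience} is needed (dropping Education leaves P5 open; dropping Experience leaves P1 open), so no proper subset is valid.
Among all size-2 subsets of the eligible variables, only {Education, Experience} blocks every backdoor path, so it is the unique smallest valid adjustment set.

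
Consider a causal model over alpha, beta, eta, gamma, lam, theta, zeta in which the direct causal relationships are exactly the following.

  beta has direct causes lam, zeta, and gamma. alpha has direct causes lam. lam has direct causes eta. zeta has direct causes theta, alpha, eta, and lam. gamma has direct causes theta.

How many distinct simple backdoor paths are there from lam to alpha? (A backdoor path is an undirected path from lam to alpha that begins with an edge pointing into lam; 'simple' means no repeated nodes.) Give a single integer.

A backdoor path from lam to alpha is any simple undirected path whose first edge points into lam (i.e. leaves lam via a parent).
Parents of lam: {eta}.
Enumerating:
  P1: lam <- eta -> zeta <- alpha
That exhausts the simple backdoor paths. Count: 1.

1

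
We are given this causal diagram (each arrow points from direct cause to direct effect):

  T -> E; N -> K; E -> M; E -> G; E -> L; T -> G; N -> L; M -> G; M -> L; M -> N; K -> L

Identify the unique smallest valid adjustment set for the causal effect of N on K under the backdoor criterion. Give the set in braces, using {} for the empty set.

{}

Variables eligible for adjustment (non-descendants of N, excluding N and K): {E, G, M, T}.
Backdoor paths from N to K:
  P1: N <- M <- E -> L <- K
  P2: N <- M -> G <- T -> E -> L <- K
  P3: N <- M -> G <- E -> L <- K
  P4: N <- M -> L <- K
Each backdoor path contains an unconditioned collider, so every path is already blocked with the empty conditioning set:
  P1: blocked at collider L (neither it nor any descendant is in the conditioning set).
  P2: blocked at collider G (neither it nor any descendant is in the conditioning set).
  P3: blocked at collider G (neither it nor any descendant is in the conditioning set).
  P4: blocked at collider L (neither it nor any descendant is in the conditioning set).
The empty set is therefore the unique smallest valid set.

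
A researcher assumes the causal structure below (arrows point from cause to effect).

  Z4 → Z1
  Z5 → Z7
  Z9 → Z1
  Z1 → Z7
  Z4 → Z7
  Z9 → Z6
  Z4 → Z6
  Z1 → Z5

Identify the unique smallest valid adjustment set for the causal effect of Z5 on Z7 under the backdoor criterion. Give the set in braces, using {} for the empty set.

{Z1}

Variables eligible for adjustment (non-descendants of Z5, excluding Z5 and Z7): {Z1, Z4, Z6, Z9}.
Backdoor paths from Z5 to Z7:
  P1: Z5 <- Z1 <- Z4 -> Z7
  P2: Z5 <- Z1 <- Z9 -> Z6 <- Z4 -> Z7
  P3: Z5 <- Z1 -> Z7
The empty set is not sufficient: P1 (Z5 <- Z1 <- Z4 -> Z7) has no collider blocking it and no conditioned non-collider, so it is open.
Try {Z1}:
  P1: blocked at chain node Z1 ∈ conditioning set.
  P2: blocked at chain node Z1 ∈ conditioning set.
  P3: blocked at fork node Z1 ∈ conditioning set.
{Z1} contains no descendant of Z5 and blocks every backdoor path.
No other singleton works — e.g. {Z4} leaves P3 open — so {Z1} is the unique smallest valid adjustment set.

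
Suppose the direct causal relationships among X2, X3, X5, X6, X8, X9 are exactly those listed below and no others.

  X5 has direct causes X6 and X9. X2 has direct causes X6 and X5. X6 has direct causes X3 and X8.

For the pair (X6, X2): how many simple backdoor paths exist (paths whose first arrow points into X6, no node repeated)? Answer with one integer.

A backdoor path from X6 to X2 is any simple undirected path whose first edge points into X6 (i.e. leaves X6 via a parent).
Parents of X6: {X3, X8}.
No simple path from any parent of X6 reaches X2 without revisiting X6, so there are no backdoor paths.

0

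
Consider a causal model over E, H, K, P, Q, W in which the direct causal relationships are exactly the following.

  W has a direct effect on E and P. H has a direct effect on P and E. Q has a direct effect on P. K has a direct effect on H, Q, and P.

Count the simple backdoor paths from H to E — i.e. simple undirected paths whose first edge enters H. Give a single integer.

2

A backdoor path from H to E is any simple undirected path whose first edge points into H (i.e. leaves H via a parent).
Parents of H: {K}.
Enumerating:
  P1: H <- K -> Q -> P <- W -> E
  P2: H <- K -> P <- W -> E
That exhausts the simple backdoor paths. Count: 2.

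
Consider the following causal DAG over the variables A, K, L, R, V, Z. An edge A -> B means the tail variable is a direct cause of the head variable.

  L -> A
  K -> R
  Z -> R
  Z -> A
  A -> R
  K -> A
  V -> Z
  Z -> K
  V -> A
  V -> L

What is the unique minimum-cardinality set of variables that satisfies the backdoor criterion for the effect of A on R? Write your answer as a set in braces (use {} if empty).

{K, Z}

Variables eligible for adjustment (non-descendants of A, excluding A and R): {K, L, V, Z}.
Backdoor paths from A to R:
  P1: A <- V -> Z -> K -> R
  P2: A <- V -> Z -> R
  P3: A <- Z -> K -> R
  P4: A <- Z -> R
  P5: A <- K <- Z -> R
  P6: A <- K -> R
  P7: A <- L <- V -> Z -> K -> R
  P8: A <- L <- V -> Z -> R
The empty set is not sufficient: P1 (A <- V -> Z -> K -> R) has no collider blocking it and no conditioned non-collider, so it is open.
Try {K, Z}:
  P1: blocked at chain node Z ∈ conditioning set.
  P2: blocked at chain node Z ∈ conditioning set.
  P3: blocked at fork node Z ∈ conditioning set.
  P4: blocked at fork node Z ∈ conditioning set.
  P5: blocked at chain node K ∈ conditioning set.
  P6: blocked at fork node K ∈ conditioning set.
  P7: blocked at chain node Z ∈ conditioning set.
  P8: blocked at chain node Z ∈ conditioning set.
{K, Z} contains no descendant of A and blocks every backdoor path.
Every element of {K, Z} is needed (dropping K leaves P6 open; dropping Z leaves P2 open), so no proper subset is valid.
Among all size-2 subsets of the eligible variables, only {K, Z} blocks every backdoor path, so it is the unique smallest valid adjustment set.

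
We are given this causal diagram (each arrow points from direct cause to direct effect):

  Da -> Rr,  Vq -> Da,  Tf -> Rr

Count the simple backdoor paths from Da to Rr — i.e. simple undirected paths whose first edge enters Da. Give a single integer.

0

A backdoor path from Da to Rr is any simple undirected path whose first edge points into Da (i.e. leaves Da via a parent).
Parents of Da: {Vq}.
No simple path from any parent of Da reaches Rr without revisiting Da, so there are no backdoor paths.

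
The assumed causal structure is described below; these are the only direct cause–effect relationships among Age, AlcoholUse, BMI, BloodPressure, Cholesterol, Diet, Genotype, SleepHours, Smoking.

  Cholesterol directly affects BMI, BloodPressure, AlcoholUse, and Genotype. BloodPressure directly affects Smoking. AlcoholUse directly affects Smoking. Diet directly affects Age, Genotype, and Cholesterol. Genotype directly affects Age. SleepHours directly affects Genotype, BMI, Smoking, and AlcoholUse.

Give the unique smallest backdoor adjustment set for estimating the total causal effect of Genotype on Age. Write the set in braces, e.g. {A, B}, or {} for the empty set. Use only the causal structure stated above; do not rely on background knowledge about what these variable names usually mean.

Variables eligible for adjustment (non-descendants of Genotype, excluding Genotype and Age): {AlcoholUse, BMI, BloodPressure, Cholesterol, Diet, SleepHours, Smoking}.
Backdoor paths from Genotype to Age:
  P1: Genotype <- Diet -> Age
  P2: Genotype <- Cholesterol <- Diet -> Age
  P3: Genotype <- SleepHours -> BMI <- Cholesterol <- Diet -> Age
  P4: Genotype <- SleepHours -> AlcoholUse <- Cholesterol <- Diet -> Age
  P5: Genotype <- SleepHours -> AlcoholUse -> Smoking <- BloodPressure <- Cholesterol <- Diet -> Age
  P6: Genotype <- SleepHours -> Smoking <- BloodPressure <- Cholesterol <- Diet -> Age
  P7: Genotype <- SleepHours -> Smoking <- AlcoholUse <- Cholesterol <- Diet -> Age
The empty set is not sufficient: P1 (Genotype <- Diet -> Age) has no collider blocking it and no conditioned non-collider, so it is open.
Try {Diet}:
  P1: blocked at fork node Diet ∈ conditioning set.
  P2: blocked at fork node Diet ∈ conditioning set.
  P3: blocked at collider BMI (neither it nor any descendant is in the conditioning set).
  P4: blocked at collider AlcoholUse (neither it nor any descendant is in the conditioning set).
  P5: blocked at collider Smoking (neither it nor any descendant is in the conditioning set).
  P6: blocked at collider Smoking (neither it nor any descendant is in the conditioning set).
  P7: blocked at collider Smoking (neither it nor any descendant is in the conditioning set).
{Diet} contains no descendant of Genotype and blocks every backdoor path.
No other singleton works — e.g. {Cholesterol} leaves P1 open — so {Diet} is the unique smallest valid adjustment set.

{Diet}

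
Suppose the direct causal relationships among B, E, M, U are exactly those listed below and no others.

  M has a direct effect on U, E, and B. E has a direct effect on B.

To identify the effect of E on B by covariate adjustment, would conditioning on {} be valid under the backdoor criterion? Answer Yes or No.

Backdoor paths from E to B (paths whose first edge points into E):
  P1: E <- M -> B
Condition 1 (no descendant of E in the set): holds — descendants of E are {B}; none are in {}.
Condition 2 (every backdoor path blocked by {}):
  P1: open — no interior node is in the conditioning set.
{} does not satisfy the backdoor criterion.

No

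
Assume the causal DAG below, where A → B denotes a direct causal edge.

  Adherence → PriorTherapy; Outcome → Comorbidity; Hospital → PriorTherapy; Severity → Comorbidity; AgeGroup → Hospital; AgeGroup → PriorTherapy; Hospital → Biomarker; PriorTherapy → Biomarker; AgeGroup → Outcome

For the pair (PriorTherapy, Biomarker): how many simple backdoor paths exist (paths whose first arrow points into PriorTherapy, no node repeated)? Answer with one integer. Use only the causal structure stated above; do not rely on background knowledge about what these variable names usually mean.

A backdoor path from PriorTherapy to Biomarker is any simple undirected path whose first edge points into PriorTherapy (i.e. leaves PriorTherapy via a parent).
Parents of PriorTherapy: {Adherence, AgeGroup, Hospital}.
Enumerating:
  P1: PriorTherapy <- AgeGroup -> Hospital -> Biomarker
  P2: PriorTherapy <- Hospital -> Biomarker
That exhausts the simple backdoor paths. Count: 2.

2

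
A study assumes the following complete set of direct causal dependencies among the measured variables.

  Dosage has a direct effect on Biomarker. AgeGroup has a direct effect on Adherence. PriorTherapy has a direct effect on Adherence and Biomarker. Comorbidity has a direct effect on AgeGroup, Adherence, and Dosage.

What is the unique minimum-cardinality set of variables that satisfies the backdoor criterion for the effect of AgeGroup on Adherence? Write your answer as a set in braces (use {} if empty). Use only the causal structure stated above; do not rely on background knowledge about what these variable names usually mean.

{Comorbidity}

Variables eligible for adjustment (non-descendants of AgeGroup, excluding AgeGroup and Adherence): {Biomarker, Comorbidity, Dosage, PriorTherapy}.
Backdoor paths from AgeGroup to Adherence:
  P1: AgeGroup <- Comorbidity -> Dosage -> Biomarker <- PriorTherapy -> Adherence
  P2: AgeGroup <- Comorbidity -> Adherence
The empty set is not sufficient: P2 (AgeGroup <- Comorbidity -> Adherence) has no collider blocking it and no conditioned non-collider, so it is open.
Try {Comorbidity}:
  P1: blocked at fork node Comorbidity ∈ conditioning set.
  P2: blocked at fork node Comorbidity ∈ conditioning set.
{Comorbidity} contains no descendant of AgeGroup and blocks every backdoor path.
No other singleton works — e.g. {PriorTherapy} leaves P2 open — so {Comorbidity} is the unique smallest valid adjustment set.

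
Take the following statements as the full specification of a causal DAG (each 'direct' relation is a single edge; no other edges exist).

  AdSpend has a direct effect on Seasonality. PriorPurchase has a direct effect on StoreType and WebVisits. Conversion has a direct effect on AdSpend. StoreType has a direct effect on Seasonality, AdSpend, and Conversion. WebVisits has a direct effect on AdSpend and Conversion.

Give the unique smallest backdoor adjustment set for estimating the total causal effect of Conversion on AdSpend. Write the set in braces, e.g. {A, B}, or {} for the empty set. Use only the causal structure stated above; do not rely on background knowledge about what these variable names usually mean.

{StoreType, WebVisits}

Variables eligible for adjustment (non-descendants of Conversion, excluding Conversion and AdSpend): {PriorPurchase, StoreType, WebVisits}.
Backdoor paths from Conversion to AdSpend:
  P1: Conversion <- WebVisits <- PriorPurchase -> StoreType -> AdSpend
  P2: Conversion <- WebVisits <- PriorPurchase -> StoreType -> Seasonality <- AdSpend
  P3: Conversion <- WebVisits -> AdSpend
  P4: Conversion <- StoreType <- PriorPurchase -> WebVisits -> AdSpend
  P5: Conversion <- StoreType -> AdSpend
  P6: Conversion <- StoreType -> Seasonality <- AdSpend
The empty set is not sufficient: P1 (Conversion <- WebVisits <- PriorPurchase -> StoreType -> AdSpend) has no collider blocking it and no conditioned non-collider, so it is open.
Try {StoreType, WebVisits}:
  P1: blocked at chain node WebVisits ∈ conditioning set.
  P2: blocked at chain node WebVisits ∈ conditioning set.
  P3: blocked at fork node WebVisits ∈ conditioning set.
  P4: blocked at chain node StoreType ∈ conditioning set.
  P5: blocked at fork node StoreType ∈ conditioning set.
  P6: blocked at fork node StoreType ∈ conditioning set.
{StoreType, WebVisits} contains no descendant of Conversion and blocks every backdoor path.
Every element of {StoreType, WebVisits} is needed (dropping StoreType leaves P5 open; dropping WebVisits leaves P3 open), so no proper subset is valid.
Among all size-2 subsets of the eligible variables, only {StoreType, WebVisits} blocks every backdoor path, so it is the unique smallest valid adjustment set.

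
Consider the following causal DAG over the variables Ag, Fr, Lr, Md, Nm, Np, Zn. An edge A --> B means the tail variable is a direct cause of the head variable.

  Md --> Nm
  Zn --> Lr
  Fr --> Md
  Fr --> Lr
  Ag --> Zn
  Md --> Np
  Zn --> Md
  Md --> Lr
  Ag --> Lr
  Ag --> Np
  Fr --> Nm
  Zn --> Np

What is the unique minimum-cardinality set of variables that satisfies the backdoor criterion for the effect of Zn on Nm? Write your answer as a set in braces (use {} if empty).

Variables eligible for adjustment (non-descendants of Zn, excluding Zn and Nm): {Ag, Fr}.
Backdoor paths from Zn to Nm:
  P1: Zn <- Ag -> Lr <- Fr -> Md -> Nm
  P2: Zn <- Ag -> Lr <- Fr -> Nm
  P3: Zn <- Ag -> Lr <- Md <- Fr -> Nm
  P4: Zn <- Ag -> Lr <- Md -> Nm
  P5: Zn <- Ag -> Np <- Md <- Fr -> Nm
  P6: Zn <- Ag -> Np <- Md -> Nm
  P7: Zn <- Ag -> Np <- Md -> Lr <- Fr -> Nm
Each backdoor path contains an unconditioned collider, so every path is already blocked with the empty conditioning set:
  P1: blocked at collider Lr (neither it nor any descendant is in the conditioning set).
  P2: blocked at collider Lr (neither it nor any descendant is in the conditioning set).
  P3: blocked at collider Lr (neither it nor any descendant is in the conditioning set).
  P4: blocked at collider Lr (neither it nor any descendant is in the conditioning set).
  P5: blocked at collider Np (neither it nor any descendant is in the conditioning set).
  P6: blocked at collider Np (neither it nor any descendant is in the conditioning set).
  P7: blocked at collider Np (neither it nor any descendant is in the conditioning set).
The empty set is therefore the unique smallest valid set.

{}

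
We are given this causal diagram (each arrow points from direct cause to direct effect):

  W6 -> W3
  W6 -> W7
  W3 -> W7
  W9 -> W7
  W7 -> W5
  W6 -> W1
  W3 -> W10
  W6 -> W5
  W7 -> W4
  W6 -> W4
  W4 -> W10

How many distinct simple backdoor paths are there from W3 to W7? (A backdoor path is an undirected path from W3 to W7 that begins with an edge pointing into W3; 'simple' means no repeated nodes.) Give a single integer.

3

A backdoor path from W3 to W7 is any simple undirected path whose first edge points into W3 (i.e. leaves W3 via a parent).
Parents of W3: {W6}.
Enumerating:
  P1: W3 <- W6 -> W7
  P2: W3 <- W6 -> W4 <- W7
  P3: W3 <- W6 -> W5 <- W7
That exhausts the simple backdoor paths. Count: 3.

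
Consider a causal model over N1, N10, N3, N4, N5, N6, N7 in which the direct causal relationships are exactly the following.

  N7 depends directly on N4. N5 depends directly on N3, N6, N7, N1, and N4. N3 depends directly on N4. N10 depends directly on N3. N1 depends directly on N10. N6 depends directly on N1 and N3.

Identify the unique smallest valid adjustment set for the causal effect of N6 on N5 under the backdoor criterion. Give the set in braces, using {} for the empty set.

Variables eligible for adjustment (non-descendants of N6, excluding N6 and N5): {N1, N10, N3, N4, N7}.
Backdoor paths from N6 to N5:
  P1: N6 <- N3 <- N4 -> N7 -> N5
  P2: N6 <- N3 <- N4 -> N5
  P3: N6 <- N3 -> N10 -> N1 -> N5
  P4: N6 <- N3 -> N5
  P5: N6 <- N1 <- N10 <- N3 <- N4 -> N7 -> N5
  P6: N6 <- N1 <- N10 <- N3 <- N4 -> N5
  P7: N6 <- N1 <- N10 <- N3 -> N5
  P8: N6 <- N1 -> N5
The empty set is not sufficient: P1 (N6 <- N3 <- N4 -> N7 -> N5) has no collider blocking it and no conditioned non-collider, so it is open.
Try {N1, N3}:
  P1: blocked at chain node N3 ∈ conditioning set.
  P2: blocked at chain node N3 ∈ conditioning set.
  P3: blocked at fork node N3 ∈ conditioning set.
  P4: blocked at fork node N3 ∈ conditioning set.
  P5: blocked at chain node N1 ∈ conditioning set.
  P6: blocked at chain node N1 ∈ conditioning set.
  P7: blocked at chain node N1 ∈ conditioning set.
  P8: blocked at fork node N1 ∈ conditioning set.
{N1, N3} contains no descendant of N6 and blocks every backdoor path.
Every element of {N1, N3} is needed (dropping N1 leaves P8 open; dropping N3 leaves P1 open), so no proper subset is valid.
Among all size-2 subsets of the eligible variables, only {N1, N3} blocks every backdoor path, so it is the unique smallest valid adjustment set.

{N1, N3}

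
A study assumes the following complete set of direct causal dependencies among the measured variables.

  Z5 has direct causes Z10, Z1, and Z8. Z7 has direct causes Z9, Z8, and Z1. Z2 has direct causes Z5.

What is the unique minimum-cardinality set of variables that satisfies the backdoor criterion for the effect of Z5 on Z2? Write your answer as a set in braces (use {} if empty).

Variables eligible for adjustment (non-descendants of Z5, excluding Z5 and Z2): {Z1, Z10, Z7, Z8, Z9}.
Backdoor paths from Z5 to Z2:
  (none)
With no backdoor paths the empty set already satisfies the criterion, and it is trivially minimal.

{}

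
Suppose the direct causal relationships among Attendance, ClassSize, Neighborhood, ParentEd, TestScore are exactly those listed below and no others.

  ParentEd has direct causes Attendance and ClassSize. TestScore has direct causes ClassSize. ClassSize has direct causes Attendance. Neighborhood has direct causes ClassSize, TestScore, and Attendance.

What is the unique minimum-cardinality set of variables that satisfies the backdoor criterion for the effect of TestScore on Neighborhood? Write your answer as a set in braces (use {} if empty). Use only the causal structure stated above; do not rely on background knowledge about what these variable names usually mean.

{ClassSize}

Variables eligible for adjustment (non-descendants of TestScore, excluding TestScore and Neighborhood): {Attendance, ClassSize, ParentEd}.
Backdoor paths from TestScore to Neighborhood:
  P1: TestScore <- ClassSize <- Attendance -> Neighborhood
  P2: TestScore <- ClassSize -> ParentEd <- Attendance -> Neighborhood
  P3: TestScore <- ClassSize -> Neighborhood
The empty set is not sufficient: P1 (TestScore <- ClassSize <- Attendance -> Neighborhood) has no collider blocking it and no conditioned non-collider, so it is open.
Try {ClassSize}:
  P1: blocked at chain node ClassSize ∈ conditioning set.
  P2: blocked at fork node ClassSize ∈ conditioning set.
  P3: blocked at fork node ClassSize ∈ conditioning set.
{ClassSize} contains no descendant of TestScore and blocks every backdoor path.
No other singleton works — e.g. {Attendance} leaves P3 open — so {ClassSize} is the unique smallest valid adjustment set.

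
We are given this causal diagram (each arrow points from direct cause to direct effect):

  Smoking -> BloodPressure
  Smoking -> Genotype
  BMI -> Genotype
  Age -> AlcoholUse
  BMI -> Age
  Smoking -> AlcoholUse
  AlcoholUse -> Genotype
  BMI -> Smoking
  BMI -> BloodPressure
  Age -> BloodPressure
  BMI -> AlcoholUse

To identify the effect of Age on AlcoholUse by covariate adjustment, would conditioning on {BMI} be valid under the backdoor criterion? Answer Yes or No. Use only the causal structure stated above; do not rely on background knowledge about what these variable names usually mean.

Yes

Backdoor paths from Age to AlcoholUse (paths whose first edge points into Age):
  P1: Age <- BMI -> Smoking -> AlcoholUse
  P2: Age <- BMI -> Smoking -> Genotype <- AlcoholUse
  P3: Age <- BMI -> AlcoholUse
  P4: Age <- BMI -> Genotype <- Smoking -> AlcoholUse
  P5: Age <- BMI -> Genotype <- AlcoholUse
  P6: Age <- BMI -> BloodPressure <- Smoking -> AlcoholUse
  P7: Age <- BMI -> BloodPressure <- Smoking -> Genotype <- AlcoholUse
Condition 1 (no descendant of Age in the set): holds — descendants of Age are {AlcoholUse, BloodPressure, Genotype}; none are in {BMI}.
Condition 2 (every backdoor path blocked by {BMI}):
  P1: blocked at fork node BMI ∈ conditioning set.
  P2: blocked at fork node BMI ∈ conditioning set.
  P3: blocked at fork node BMI ∈ conditioning set.
  P4: blocked at fork node BMI ∈ conditioning set.
  P5: blocked at fork node BMI ∈ conditioning set.
  P6: blocked at fork node BMI ∈ conditioning set.
  P7: blocked at fork node BMI ∈ conditioning set.
{BMI} satisfies the backdoor criterion.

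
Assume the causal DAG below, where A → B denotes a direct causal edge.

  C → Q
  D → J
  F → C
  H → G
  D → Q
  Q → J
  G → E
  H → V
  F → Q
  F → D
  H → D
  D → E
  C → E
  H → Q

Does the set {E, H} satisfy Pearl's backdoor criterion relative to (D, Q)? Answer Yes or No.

Backdoor paths from D to Q (paths whose first edge points into D):
  P1: D <- H -> G -> E <- C <- F -> Q
  P2: D <- H -> G -> E <- C -> Q
  P3: D <- H -> Q
  P4: D <- F -> C -> E <- G <- H -> Q
  P5: D <- F -> C -> Q
  P6: D <- F -> Q
Condition 1 (no descendant of D in the set): FAILS — E is a descendant of D.
Condition 2 (every backdoor path blocked by {E, H}):
  P1: blocked at fork node H ∈ conditioning set.
  P2: blocked at fork node H ∈ conditioning set.
  P3: blocked at fork node H ∈ conditioning set.
  P4: blocked at fork node H ∈ conditioning set.
  P5: open — no interior node is in the conditioning set.
  P6: open — no interior node is in the conditioning set.
{E, H} does not satisfy the backdoor criterion.

No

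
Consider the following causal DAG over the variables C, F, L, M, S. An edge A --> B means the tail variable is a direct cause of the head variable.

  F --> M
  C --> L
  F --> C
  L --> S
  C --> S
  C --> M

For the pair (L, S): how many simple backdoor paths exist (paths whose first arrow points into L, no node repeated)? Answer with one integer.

1

A backdoor path from L to S is any simple undirected path whose first edge points into L (i.e. leaves L via a parent).
Parents of L: {C}.
Enumerating:
  P1: L <- C -> S
That exhausts the simple backdoor paths. Count: 1.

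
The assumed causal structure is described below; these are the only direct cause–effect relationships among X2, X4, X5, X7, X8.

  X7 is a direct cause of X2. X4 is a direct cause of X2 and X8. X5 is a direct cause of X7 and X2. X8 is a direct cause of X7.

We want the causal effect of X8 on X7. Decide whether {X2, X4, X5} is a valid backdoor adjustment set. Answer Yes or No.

Backdoor paths from X8 to X7 (paths whose first edge points into X8):
  P1: X8 <- X4 -> X2 <- X5 -> X7
  P2: X8 <- X4 -> X2 <- X7
Condition 1 (no descendant of X8 in the set): FAILS — X2 is a descendant of X8.
Condition 2 (every backdoor path blocked by {X2, X4, X5}):
  P1: blocked at fork node X4 ∈ conditioning set.
  P2: blocked at fork node X4 ∈ conditioning set.
{X2, X4, X5} does not satisfy the backdoor criterion.

No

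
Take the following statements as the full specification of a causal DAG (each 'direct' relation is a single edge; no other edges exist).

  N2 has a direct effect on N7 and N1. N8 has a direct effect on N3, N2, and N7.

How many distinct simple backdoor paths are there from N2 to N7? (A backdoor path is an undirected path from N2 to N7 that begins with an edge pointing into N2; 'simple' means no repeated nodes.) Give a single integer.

1

A backdoor path from N2 to N7 is any simple undirected path whose first edge points into N2 (i.e. leaves N2 via a parent).
Parents of N2: {N8}.
Enumerating:
  P1: N2 <- N8 -> N7
That exhausts the simple backdoor paths. Count: 1.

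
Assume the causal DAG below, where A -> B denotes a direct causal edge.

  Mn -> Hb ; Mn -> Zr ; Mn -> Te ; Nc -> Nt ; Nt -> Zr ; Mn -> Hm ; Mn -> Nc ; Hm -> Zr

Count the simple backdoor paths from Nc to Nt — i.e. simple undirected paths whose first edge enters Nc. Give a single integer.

2

A backdoor path from Nc to Nt is any simple undirected path whose first edge points into Nc (i.e. leaves Nc via a parent).
Parents of Nc: {Mn}.
Enumerating:
  P1: Nc <- Mn -> Hm -> Zr <- Nt
  P2: Nc <- Mn -> Zr <- Nt
That exhausts the simple backdoor paths. Count: 2.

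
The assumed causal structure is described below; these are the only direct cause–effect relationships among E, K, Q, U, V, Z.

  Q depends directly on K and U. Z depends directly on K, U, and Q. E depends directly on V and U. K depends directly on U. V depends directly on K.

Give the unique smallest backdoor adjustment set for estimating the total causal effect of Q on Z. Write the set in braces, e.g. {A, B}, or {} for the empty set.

{K, U}

Variables eligible for adjustment (non-descendants of Q, excluding Q and Z): {E, K, U, V}.
Backdoor paths from Q to Z:
  P1: Q <- U -> K -> Z
  P2: Q <- U -> E <- V <- K -> Z
  P3: Q <- U -> Z
  P4: Q <- K <- U -> Z
  P5: Q <- K -> V -> E <- U -> Z
  P6: Q <- K -> Z
The empty set is not sufficient: P1 (Q <- U -> K -> Z) has no collider blocking it and no conditioned non-collider, so it is open.
Try {K, U}:
  P1: blocked at fork node U ∈ conditioning set.
  P2: blocked at fork node U ∈ conditioning set.
  P3: blocked at fork node U ∈ conditioning set.
  P4: blocked at chain node K ∈ conditioning set.
  P5: blocked at fork node K ∈ conditioning set.
  P6: blocked at fork node K ∈ conditioning set.
{K, U} contains no descendant of Q and blocks every backdoor path.
Every element of {K, U} is needed (dropping K leaves P6 open; dropping U leaves P3 open), so no proper subset is valid.
Among all size-2 subsets of the eligible variables, only {K, U} blocks every backdoor path, so it is the unique smallest valid adjustment set.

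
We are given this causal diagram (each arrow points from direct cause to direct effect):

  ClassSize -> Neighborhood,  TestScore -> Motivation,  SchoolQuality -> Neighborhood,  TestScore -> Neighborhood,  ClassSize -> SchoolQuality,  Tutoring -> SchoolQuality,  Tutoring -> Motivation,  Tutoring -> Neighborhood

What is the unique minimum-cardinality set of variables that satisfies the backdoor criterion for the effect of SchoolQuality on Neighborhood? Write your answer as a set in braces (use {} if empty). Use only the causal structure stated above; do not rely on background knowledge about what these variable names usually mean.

{ClassSize, Tutoring}

Variables eligible for adjustment (non-descendants of SchoolQuality, excluding SchoolQuality and Neighborhood): {ClassSize, Motivation, TestScore, Tutoring}.
Backdoor paths from SchoolQuality to Neighborhood:
  P1: SchoolQuality <- ClassSize -> Neighborhood
  P2: SchoolQuality <- Tutoring -> Motivation <- TestScore -> Neighborhood
  P3: SchoolQuality <- Tutoring -> Neighborhood
The empty set is not sufficient: P1 (SchoolQuality <- ClassSize -> Neighborhood) has no collider blocking it and no conditioned non-collider, so it is open.
Try {ClassSize, Tutoring}:
  P1: blocked at fork node ClassSize ∈ conditioning set.
  P2: blocked at fork node Tutoring ∈ conditioning set.
  P3: blocked at fork node Tutoring ∈ conditioning set.
{ClassSize, Tutoring} contains no descendant of SchoolQuality and blocks every backdoor path.
Every element of {ClassSize, Tutoring} is needed (dropping ClassSize leaves P1 open; dropping Tutoring leaves P3 open), so no proper subset is valid.
Among all size-2 subsets of the eligible variables, only {ClassSize, Tutoring} blocks every backdoor path, so it is the unique smallest valid adjustment set.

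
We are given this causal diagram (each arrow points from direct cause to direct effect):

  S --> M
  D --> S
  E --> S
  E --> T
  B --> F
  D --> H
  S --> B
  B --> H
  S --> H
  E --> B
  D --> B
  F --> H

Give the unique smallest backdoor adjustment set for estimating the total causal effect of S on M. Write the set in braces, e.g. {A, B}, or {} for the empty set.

Variables eligible for adjustment (non-descendants of S, excluding S and M): {D, E, T}.
Backdoor paths from S to M:
  (none)
With no backdoor paths the empty set already satisfies the criterion, and it is trivially minimal.

{}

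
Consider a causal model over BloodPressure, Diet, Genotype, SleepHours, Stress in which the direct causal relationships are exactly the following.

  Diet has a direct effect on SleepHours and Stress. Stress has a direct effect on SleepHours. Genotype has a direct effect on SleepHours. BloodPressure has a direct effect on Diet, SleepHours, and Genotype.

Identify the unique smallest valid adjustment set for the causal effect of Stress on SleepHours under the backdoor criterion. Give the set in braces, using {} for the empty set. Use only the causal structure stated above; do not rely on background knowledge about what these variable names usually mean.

{Diet}

Variables eligible for adjustment (non-descendants of Stress, excluding Stress and SleepHours): {BloodPressure, Diet, Genotype}.
Backdoor paths from Stress to SleepHours:
  P1: Stress <- Diet <- BloodPressure -> Genotype -> SleepHours
  P2: Stress <- Diet <- BloodPressure -> SleepHours
  P3: Stress <- Diet -> SleepHours
The empty set is not sufficient: P1 (Stress <- Diet <- BloodPressure -> Genotype -> SleepHours) has no collider blocking it and no conditioned non-collider, so it is open.
Try {Diet}:
  P1: blocked at chain node Diet ∈ conditioning set.
  P2: blocked at chain node Diet ∈ conditioning set.
  P3: blocked at fork node Diet ∈ conditioning set.
{Diet} contains no descendant of Stress and blocks every backdoor path.
No other singleton works — e.g. {BloodPressure} leaves P3 open — so {Diet} is the unique smallest valid adjustment set.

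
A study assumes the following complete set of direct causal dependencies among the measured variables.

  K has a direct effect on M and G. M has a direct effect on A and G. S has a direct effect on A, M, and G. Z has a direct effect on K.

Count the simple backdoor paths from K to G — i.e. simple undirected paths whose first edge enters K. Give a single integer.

A backdoor path from K to G is any simple undirected path whose first edge points into K (i.e. leaves K via a parent).
Parents of K: {Z}.
No simple path from any parent of K reaches G without revisiting K, so there are no backdoor paths.

0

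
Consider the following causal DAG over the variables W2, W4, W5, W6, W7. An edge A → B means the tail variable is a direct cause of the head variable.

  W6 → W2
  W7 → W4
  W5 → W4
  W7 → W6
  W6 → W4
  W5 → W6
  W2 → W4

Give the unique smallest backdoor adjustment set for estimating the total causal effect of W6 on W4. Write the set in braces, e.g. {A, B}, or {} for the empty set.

Variables eligible for adjustment (non-descendants of W6, excluding W6 and W4): {W5, W7}.
Backdoor paths from W6 to W4:
  P1: W6 <- W5 -> W4
  P2: W6 <- W7 -> W4
The empty set is not sufficient: P1 (W6 <- W5 -> W4) has no collider blocking it and no conditioned non-collider, so it is open.
Try {W5, W7}:
  P1: blocked at fork node W5 ∈ conditioning set.
  P2: blocked at fork node W7 ∈ conditioning set.
{W5, W7} contains no descendant of W6 and blocks every backdoor path.
Every element of {W5, W7} is needed (dropping W5 leaves P1 open; dropping W7 leaves P2 open), so no proper subset is valid.
Among all size-2 subsets of the eligible variables, only {W5, W7} blocks every backdoor path, so it is the unique smallest valid adjustment set.

{W5, W7}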